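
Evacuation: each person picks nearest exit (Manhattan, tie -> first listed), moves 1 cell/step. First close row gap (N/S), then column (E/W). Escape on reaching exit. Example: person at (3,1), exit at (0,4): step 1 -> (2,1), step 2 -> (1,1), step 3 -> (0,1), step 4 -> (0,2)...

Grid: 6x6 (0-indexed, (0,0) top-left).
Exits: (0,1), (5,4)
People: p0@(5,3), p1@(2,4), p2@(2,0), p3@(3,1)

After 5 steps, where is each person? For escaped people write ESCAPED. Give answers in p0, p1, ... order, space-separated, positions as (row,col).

Step 1: p0:(5,3)->(5,4)->EXIT | p1:(2,4)->(3,4) | p2:(2,0)->(1,0) | p3:(3,1)->(2,1)
Step 2: p0:escaped | p1:(3,4)->(4,4) | p2:(1,0)->(0,0) | p3:(2,1)->(1,1)
Step 3: p0:escaped | p1:(4,4)->(5,4)->EXIT | p2:(0,0)->(0,1)->EXIT | p3:(1,1)->(0,1)->EXIT

ESCAPED ESCAPED ESCAPED ESCAPED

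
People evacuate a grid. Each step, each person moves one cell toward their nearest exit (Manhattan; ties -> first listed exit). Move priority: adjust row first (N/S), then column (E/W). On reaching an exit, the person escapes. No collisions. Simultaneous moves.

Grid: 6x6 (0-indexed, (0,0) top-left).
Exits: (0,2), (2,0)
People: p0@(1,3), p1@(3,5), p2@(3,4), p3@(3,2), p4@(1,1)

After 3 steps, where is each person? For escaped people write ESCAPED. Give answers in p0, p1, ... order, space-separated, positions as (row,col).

Step 1: p0:(1,3)->(0,3) | p1:(3,5)->(2,5) | p2:(3,4)->(2,4) | p3:(3,2)->(2,2) | p4:(1,1)->(0,1)
Step 2: p0:(0,3)->(0,2)->EXIT | p1:(2,5)->(1,5) | p2:(2,4)->(1,4) | p3:(2,2)->(1,2) | p4:(0,1)->(0,2)->EXIT
Step 3: p0:escaped | p1:(1,5)->(0,5) | p2:(1,4)->(0,4) | p3:(1,2)->(0,2)->EXIT | p4:escaped

ESCAPED (0,5) (0,4) ESCAPED ESCAPED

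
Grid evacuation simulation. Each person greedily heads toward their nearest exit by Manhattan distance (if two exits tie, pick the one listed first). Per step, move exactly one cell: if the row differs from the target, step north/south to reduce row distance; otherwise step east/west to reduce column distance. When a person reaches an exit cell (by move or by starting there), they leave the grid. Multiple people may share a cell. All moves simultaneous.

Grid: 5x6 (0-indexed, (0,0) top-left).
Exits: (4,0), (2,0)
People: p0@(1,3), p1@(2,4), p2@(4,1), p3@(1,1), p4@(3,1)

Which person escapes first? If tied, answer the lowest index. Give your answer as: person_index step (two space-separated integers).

Step 1: p0:(1,3)->(2,3) | p1:(2,4)->(2,3) | p2:(4,1)->(4,0)->EXIT | p3:(1,1)->(2,1) | p4:(3,1)->(4,1)
Step 2: p0:(2,3)->(2,2) | p1:(2,3)->(2,2) | p2:escaped | p3:(2,1)->(2,0)->EXIT | p4:(4,1)->(4,0)->EXIT
Step 3: p0:(2,2)->(2,1) | p1:(2,2)->(2,1) | p2:escaped | p3:escaped | p4:escaped
Step 4: p0:(2,1)->(2,0)->EXIT | p1:(2,1)->(2,0)->EXIT | p2:escaped | p3:escaped | p4:escaped
Exit steps: [4, 4, 1, 2, 2]
First to escape: p2 at step 1

Answer: 2 1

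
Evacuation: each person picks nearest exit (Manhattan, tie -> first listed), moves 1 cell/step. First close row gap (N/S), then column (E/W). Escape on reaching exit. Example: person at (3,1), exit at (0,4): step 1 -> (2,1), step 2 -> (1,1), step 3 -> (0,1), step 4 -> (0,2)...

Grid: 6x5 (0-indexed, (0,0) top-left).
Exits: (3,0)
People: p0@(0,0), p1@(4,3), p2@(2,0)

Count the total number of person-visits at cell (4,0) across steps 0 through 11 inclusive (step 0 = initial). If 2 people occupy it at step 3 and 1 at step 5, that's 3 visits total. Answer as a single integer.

Step 0: p0@(0,0) p1@(4,3) p2@(2,0) -> at (4,0): 0 [-], cum=0
Step 1: p0@(1,0) p1@(3,3) p2@ESC -> at (4,0): 0 [-], cum=0
Step 2: p0@(2,0) p1@(3,2) p2@ESC -> at (4,0): 0 [-], cum=0
Step 3: p0@ESC p1@(3,1) p2@ESC -> at (4,0): 0 [-], cum=0
Step 4: p0@ESC p1@ESC p2@ESC -> at (4,0): 0 [-], cum=0
Total visits = 0

Answer: 0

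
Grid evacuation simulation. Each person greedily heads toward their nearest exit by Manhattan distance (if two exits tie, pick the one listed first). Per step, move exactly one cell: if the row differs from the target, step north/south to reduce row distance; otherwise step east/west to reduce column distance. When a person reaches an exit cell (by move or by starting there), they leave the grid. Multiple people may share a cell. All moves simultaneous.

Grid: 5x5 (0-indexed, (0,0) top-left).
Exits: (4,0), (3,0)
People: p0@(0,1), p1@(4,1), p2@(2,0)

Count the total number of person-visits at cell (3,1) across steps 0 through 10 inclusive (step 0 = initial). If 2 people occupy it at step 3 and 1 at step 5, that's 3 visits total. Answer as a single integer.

Answer: 1

Derivation:
Step 0: p0@(0,1) p1@(4,1) p2@(2,0) -> at (3,1): 0 [-], cum=0
Step 1: p0@(1,1) p1@ESC p2@ESC -> at (3,1): 0 [-], cum=0
Step 2: p0@(2,1) p1@ESC p2@ESC -> at (3,1): 0 [-], cum=0
Step 3: p0@(3,1) p1@ESC p2@ESC -> at (3,1): 1 [p0], cum=1
Step 4: p0@ESC p1@ESC p2@ESC -> at (3,1): 0 [-], cum=1
Total visits = 1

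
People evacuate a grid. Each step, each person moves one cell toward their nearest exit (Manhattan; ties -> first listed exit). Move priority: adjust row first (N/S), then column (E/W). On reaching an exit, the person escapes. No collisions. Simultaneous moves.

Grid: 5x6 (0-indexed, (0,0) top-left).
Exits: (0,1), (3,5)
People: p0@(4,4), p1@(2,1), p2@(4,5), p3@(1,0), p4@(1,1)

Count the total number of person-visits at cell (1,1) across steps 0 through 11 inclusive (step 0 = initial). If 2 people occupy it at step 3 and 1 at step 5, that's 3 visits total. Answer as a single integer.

Step 0: p0@(4,4) p1@(2,1) p2@(4,5) p3@(1,0) p4@(1,1) -> at (1,1): 1 [p4], cum=1
Step 1: p0@(3,4) p1@(1,1) p2@ESC p3@(0,0) p4@ESC -> at (1,1): 1 [p1], cum=2
Step 2: p0@ESC p1@ESC p2@ESC p3@ESC p4@ESC -> at (1,1): 0 [-], cum=2
Total visits = 2

Answer: 2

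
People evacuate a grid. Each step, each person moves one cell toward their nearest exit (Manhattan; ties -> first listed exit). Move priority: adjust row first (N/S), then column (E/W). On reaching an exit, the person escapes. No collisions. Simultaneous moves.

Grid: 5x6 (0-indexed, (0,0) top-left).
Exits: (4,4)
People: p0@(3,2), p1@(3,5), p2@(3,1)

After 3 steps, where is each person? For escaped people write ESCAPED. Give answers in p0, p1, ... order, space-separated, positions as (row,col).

Step 1: p0:(3,2)->(4,2) | p1:(3,5)->(4,5) | p2:(3,1)->(4,1)
Step 2: p0:(4,2)->(4,3) | p1:(4,5)->(4,4)->EXIT | p2:(4,1)->(4,2)
Step 3: p0:(4,3)->(4,4)->EXIT | p1:escaped | p2:(4,2)->(4,3)

ESCAPED ESCAPED (4,3)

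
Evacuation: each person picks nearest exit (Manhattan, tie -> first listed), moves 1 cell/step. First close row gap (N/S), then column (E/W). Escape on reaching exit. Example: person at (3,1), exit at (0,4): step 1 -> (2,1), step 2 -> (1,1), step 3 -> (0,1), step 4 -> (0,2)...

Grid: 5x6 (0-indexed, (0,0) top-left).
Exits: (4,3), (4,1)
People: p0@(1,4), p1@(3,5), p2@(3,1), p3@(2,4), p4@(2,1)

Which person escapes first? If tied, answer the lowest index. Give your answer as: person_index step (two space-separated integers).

Answer: 2 1

Derivation:
Step 1: p0:(1,4)->(2,4) | p1:(3,5)->(4,5) | p2:(3,1)->(4,1)->EXIT | p3:(2,4)->(3,4) | p4:(2,1)->(3,1)
Step 2: p0:(2,4)->(3,4) | p1:(4,5)->(4,4) | p2:escaped | p3:(3,4)->(4,4) | p4:(3,1)->(4,1)->EXIT
Step 3: p0:(3,4)->(4,4) | p1:(4,4)->(4,3)->EXIT | p2:escaped | p3:(4,4)->(4,3)->EXIT | p4:escaped
Step 4: p0:(4,4)->(4,3)->EXIT | p1:escaped | p2:escaped | p3:escaped | p4:escaped
Exit steps: [4, 3, 1, 3, 2]
First to escape: p2 at step 1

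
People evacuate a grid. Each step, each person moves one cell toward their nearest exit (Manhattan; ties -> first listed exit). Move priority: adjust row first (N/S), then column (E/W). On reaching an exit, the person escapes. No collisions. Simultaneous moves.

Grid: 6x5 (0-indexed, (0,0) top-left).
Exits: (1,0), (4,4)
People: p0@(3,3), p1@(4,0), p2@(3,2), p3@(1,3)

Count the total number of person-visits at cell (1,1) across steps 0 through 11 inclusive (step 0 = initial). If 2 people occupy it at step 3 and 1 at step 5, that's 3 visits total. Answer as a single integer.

Answer: 1

Derivation:
Step 0: p0@(3,3) p1@(4,0) p2@(3,2) p3@(1,3) -> at (1,1): 0 [-], cum=0
Step 1: p0@(4,3) p1@(3,0) p2@(4,2) p3@(1,2) -> at (1,1): 0 [-], cum=0
Step 2: p0@ESC p1@(2,0) p2@(4,3) p3@(1,1) -> at (1,1): 1 [p3], cum=1
Step 3: p0@ESC p1@ESC p2@ESC p3@ESC -> at (1,1): 0 [-], cum=1
Total visits = 1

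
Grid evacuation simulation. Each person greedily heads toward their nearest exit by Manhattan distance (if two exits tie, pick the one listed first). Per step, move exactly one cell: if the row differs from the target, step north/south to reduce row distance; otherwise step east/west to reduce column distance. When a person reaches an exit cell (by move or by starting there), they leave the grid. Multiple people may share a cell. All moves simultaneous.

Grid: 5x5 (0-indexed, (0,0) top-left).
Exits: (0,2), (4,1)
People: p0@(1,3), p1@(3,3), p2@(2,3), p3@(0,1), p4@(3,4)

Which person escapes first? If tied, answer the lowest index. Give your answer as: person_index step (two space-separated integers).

Answer: 3 1

Derivation:
Step 1: p0:(1,3)->(0,3) | p1:(3,3)->(4,3) | p2:(2,3)->(1,3) | p3:(0,1)->(0,2)->EXIT | p4:(3,4)->(4,4)
Step 2: p0:(0,3)->(0,2)->EXIT | p1:(4,3)->(4,2) | p2:(1,3)->(0,3) | p3:escaped | p4:(4,4)->(4,3)
Step 3: p0:escaped | p1:(4,2)->(4,1)->EXIT | p2:(0,3)->(0,2)->EXIT | p3:escaped | p4:(4,3)->(4,2)
Step 4: p0:escaped | p1:escaped | p2:escaped | p3:escaped | p4:(4,2)->(4,1)->EXIT
Exit steps: [2, 3, 3, 1, 4]
First to escape: p3 at step 1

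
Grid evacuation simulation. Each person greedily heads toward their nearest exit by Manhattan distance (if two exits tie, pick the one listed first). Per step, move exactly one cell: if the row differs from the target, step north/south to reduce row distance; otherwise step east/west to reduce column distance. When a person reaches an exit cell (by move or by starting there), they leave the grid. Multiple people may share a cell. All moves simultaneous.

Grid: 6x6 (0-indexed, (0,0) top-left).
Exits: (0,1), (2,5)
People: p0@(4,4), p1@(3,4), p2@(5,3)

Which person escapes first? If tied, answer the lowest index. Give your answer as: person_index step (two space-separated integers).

Answer: 1 2

Derivation:
Step 1: p0:(4,4)->(3,4) | p1:(3,4)->(2,4) | p2:(5,3)->(4,3)
Step 2: p0:(3,4)->(2,4) | p1:(2,4)->(2,5)->EXIT | p2:(4,3)->(3,3)
Step 3: p0:(2,4)->(2,5)->EXIT | p1:escaped | p2:(3,3)->(2,3)
Step 4: p0:escaped | p1:escaped | p2:(2,3)->(2,4)
Step 5: p0:escaped | p1:escaped | p2:(2,4)->(2,5)->EXIT
Exit steps: [3, 2, 5]
First to escape: p1 at step 2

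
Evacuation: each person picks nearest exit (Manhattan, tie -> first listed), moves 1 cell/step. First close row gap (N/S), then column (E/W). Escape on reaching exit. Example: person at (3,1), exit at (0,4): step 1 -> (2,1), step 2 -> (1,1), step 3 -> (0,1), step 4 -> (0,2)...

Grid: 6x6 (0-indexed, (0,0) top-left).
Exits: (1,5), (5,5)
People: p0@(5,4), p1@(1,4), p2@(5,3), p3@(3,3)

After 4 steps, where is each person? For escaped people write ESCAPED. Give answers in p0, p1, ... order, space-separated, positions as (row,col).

Step 1: p0:(5,4)->(5,5)->EXIT | p1:(1,4)->(1,5)->EXIT | p2:(5,3)->(5,4) | p3:(3,3)->(2,3)
Step 2: p0:escaped | p1:escaped | p2:(5,4)->(5,5)->EXIT | p3:(2,3)->(1,3)
Step 3: p0:escaped | p1:escaped | p2:escaped | p3:(1,3)->(1,4)
Step 4: p0:escaped | p1:escaped | p2:escaped | p3:(1,4)->(1,5)->EXIT

ESCAPED ESCAPED ESCAPED ESCAPED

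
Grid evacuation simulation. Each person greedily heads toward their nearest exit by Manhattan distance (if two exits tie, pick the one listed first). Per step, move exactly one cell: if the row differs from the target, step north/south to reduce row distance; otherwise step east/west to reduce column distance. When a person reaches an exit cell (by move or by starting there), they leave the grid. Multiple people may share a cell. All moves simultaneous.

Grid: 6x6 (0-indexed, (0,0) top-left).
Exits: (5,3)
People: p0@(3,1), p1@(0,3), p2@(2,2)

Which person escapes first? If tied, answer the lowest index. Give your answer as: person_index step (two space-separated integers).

Answer: 0 4

Derivation:
Step 1: p0:(3,1)->(4,1) | p1:(0,3)->(1,3) | p2:(2,2)->(3,2)
Step 2: p0:(4,1)->(5,1) | p1:(1,3)->(2,3) | p2:(3,2)->(4,2)
Step 3: p0:(5,1)->(5,2) | p1:(2,3)->(3,3) | p2:(4,2)->(5,2)
Step 4: p0:(5,2)->(5,3)->EXIT | p1:(3,3)->(4,3) | p2:(5,2)->(5,3)->EXIT
Step 5: p0:escaped | p1:(4,3)->(5,3)->EXIT | p2:escaped
Exit steps: [4, 5, 4]
First to escape: p0 at step 4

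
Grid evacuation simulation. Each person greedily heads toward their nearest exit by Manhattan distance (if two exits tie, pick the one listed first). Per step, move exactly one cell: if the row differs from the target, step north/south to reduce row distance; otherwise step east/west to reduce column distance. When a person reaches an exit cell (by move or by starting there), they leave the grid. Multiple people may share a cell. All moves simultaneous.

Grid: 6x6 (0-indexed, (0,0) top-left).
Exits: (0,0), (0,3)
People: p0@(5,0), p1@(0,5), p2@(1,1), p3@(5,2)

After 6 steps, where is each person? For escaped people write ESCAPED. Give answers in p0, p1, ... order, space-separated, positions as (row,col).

Step 1: p0:(5,0)->(4,0) | p1:(0,5)->(0,4) | p2:(1,1)->(0,1) | p3:(5,2)->(4,2)
Step 2: p0:(4,0)->(3,0) | p1:(0,4)->(0,3)->EXIT | p2:(0,1)->(0,0)->EXIT | p3:(4,2)->(3,2)
Step 3: p0:(3,0)->(2,0) | p1:escaped | p2:escaped | p3:(3,2)->(2,2)
Step 4: p0:(2,0)->(1,0) | p1:escaped | p2:escaped | p3:(2,2)->(1,2)
Step 5: p0:(1,0)->(0,0)->EXIT | p1:escaped | p2:escaped | p3:(1,2)->(0,2)
Step 6: p0:escaped | p1:escaped | p2:escaped | p3:(0,2)->(0,3)->EXIT

ESCAPED ESCAPED ESCAPED ESCAPED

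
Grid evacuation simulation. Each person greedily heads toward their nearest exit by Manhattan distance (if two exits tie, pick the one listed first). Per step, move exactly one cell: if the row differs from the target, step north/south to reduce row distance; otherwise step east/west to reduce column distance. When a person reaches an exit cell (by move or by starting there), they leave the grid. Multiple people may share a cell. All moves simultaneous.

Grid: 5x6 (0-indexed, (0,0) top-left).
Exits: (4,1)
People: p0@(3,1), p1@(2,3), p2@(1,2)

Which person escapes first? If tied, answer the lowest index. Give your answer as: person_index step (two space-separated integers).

Answer: 0 1

Derivation:
Step 1: p0:(3,1)->(4,1)->EXIT | p1:(2,3)->(3,3) | p2:(1,2)->(2,2)
Step 2: p0:escaped | p1:(3,3)->(4,3) | p2:(2,2)->(3,2)
Step 3: p0:escaped | p1:(4,3)->(4,2) | p2:(3,2)->(4,2)
Step 4: p0:escaped | p1:(4,2)->(4,1)->EXIT | p2:(4,2)->(4,1)->EXIT
Exit steps: [1, 4, 4]
First to escape: p0 at step 1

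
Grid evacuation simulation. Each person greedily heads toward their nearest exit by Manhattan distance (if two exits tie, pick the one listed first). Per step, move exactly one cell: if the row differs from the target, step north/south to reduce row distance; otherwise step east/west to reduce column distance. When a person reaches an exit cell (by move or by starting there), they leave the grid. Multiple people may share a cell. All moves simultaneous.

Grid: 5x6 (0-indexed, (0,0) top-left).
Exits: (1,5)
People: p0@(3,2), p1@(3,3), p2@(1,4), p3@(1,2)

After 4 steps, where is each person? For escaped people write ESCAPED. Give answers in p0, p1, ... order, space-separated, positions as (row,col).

Step 1: p0:(3,2)->(2,2) | p1:(3,3)->(2,3) | p2:(1,4)->(1,5)->EXIT | p3:(1,2)->(1,3)
Step 2: p0:(2,2)->(1,2) | p1:(2,3)->(1,3) | p2:escaped | p3:(1,3)->(1,4)
Step 3: p0:(1,2)->(1,3) | p1:(1,3)->(1,4) | p2:escaped | p3:(1,4)->(1,5)->EXIT
Step 4: p0:(1,3)->(1,4) | p1:(1,4)->(1,5)->EXIT | p2:escaped | p3:escaped

(1,4) ESCAPED ESCAPED ESCAPED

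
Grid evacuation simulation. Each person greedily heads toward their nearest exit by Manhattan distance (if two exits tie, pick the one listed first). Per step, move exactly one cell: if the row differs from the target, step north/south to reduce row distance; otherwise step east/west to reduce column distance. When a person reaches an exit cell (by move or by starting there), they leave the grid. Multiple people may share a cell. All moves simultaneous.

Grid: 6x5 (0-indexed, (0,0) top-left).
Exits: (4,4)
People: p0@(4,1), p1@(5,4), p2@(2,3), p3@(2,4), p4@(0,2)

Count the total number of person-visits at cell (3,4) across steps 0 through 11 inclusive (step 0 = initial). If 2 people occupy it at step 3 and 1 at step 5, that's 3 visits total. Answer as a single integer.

Step 0: p0@(4,1) p1@(5,4) p2@(2,3) p3@(2,4) p4@(0,2) -> at (3,4): 0 [-], cum=0
Step 1: p0@(4,2) p1@ESC p2@(3,3) p3@(3,4) p4@(1,2) -> at (3,4): 1 [p3], cum=1
Step 2: p0@(4,3) p1@ESC p2@(4,3) p3@ESC p4@(2,2) -> at (3,4): 0 [-], cum=1
Step 3: p0@ESC p1@ESC p2@ESC p3@ESC p4@(3,2) -> at (3,4): 0 [-], cum=1
Step 4: p0@ESC p1@ESC p2@ESC p3@ESC p4@(4,2) -> at (3,4): 0 [-], cum=1
Step 5: p0@ESC p1@ESC p2@ESC p3@ESC p4@(4,3) -> at (3,4): 0 [-], cum=1
Step 6: p0@ESC p1@ESC p2@ESC p3@ESC p4@ESC -> at (3,4): 0 [-], cum=1
Total visits = 1

Answer: 1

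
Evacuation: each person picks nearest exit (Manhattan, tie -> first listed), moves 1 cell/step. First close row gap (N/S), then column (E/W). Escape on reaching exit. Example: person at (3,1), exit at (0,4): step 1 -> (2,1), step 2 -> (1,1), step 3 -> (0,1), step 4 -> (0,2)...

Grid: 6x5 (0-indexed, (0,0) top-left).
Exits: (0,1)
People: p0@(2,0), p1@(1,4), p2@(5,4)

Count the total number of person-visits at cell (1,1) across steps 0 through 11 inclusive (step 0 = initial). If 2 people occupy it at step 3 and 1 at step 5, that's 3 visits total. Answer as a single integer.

Step 0: p0@(2,0) p1@(1,4) p2@(5,4) -> at (1,1): 0 [-], cum=0
Step 1: p0@(1,0) p1@(0,4) p2@(4,4) -> at (1,1): 0 [-], cum=0
Step 2: p0@(0,0) p1@(0,3) p2@(3,4) -> at (1,1): 0 [-], cum=0
Step 3: p0@ESC p1@(0,2) p2@(2,4) -> at (1,1): 0 [-], cum=0
Step 4: p0@ESC p1@ESC p2@(1,4) -> at (1,1): 0 [-], cum=0
Step 5: p0@ESC p1@ESC p2@(0,4) -> at (1,1): 0 [-], cum=0
Step 6: p0@ESC p1@ESC p2@(0,3) -> at (1,1): 0 [-], cum=0
Step 7: p0@ESC p1@ESC p2@(0,2) -> at (1,1): 0 [-], cum=0
Step 8: p0@ESC p1@ESC p2@ESC -> at (1,1): 0 [-], cum=0
Total visits = 0

Answer: 0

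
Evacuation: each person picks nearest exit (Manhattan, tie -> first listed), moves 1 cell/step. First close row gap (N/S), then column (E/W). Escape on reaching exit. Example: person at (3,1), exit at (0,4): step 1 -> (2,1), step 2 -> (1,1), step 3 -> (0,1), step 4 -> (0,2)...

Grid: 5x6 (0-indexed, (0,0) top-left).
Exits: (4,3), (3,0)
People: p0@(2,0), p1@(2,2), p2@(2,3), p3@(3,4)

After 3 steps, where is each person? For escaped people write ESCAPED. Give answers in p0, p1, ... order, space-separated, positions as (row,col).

Step 1: p0:(2,0)->(3,0)->EXIT | p1:(2,2)->(3,2) | p2:(2,3)->(3,3) | p3:(3,4)->(4,4)
Step 2: p0:escaped | p1:(3,2)->(4,2) | p2:(3,3)->(4,3)->EXIT | p3:(4,4)->(4,3)->EXIT
Step 3: p0:escaped | p1:(4,2)->(4,3)->EXIT | p2:escaped | p3:escaped

ESCAPED ESCAPED ESCAPED ESCAPED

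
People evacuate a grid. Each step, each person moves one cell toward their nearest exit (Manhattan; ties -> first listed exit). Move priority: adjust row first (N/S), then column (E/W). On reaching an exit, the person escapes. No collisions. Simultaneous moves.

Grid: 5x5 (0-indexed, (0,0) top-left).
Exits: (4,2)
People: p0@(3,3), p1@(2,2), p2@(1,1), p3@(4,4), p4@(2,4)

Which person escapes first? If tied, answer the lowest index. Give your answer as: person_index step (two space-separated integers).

Answer: 0 2

Derivation:
Step 1: p0:(3,3)->(4,3) | p1:(2,2)->(3,2) | p2:(1,1)->(2,1) | p3:(4,4)->(4,3) | p4:(2,4)->(3,4)
Step 2: p0:(4,3)->(4,2)->EXIT | p1:(3,2)->(4,2)->EXIT | p2:(2,1)->(3,1) | p3:(4,3)->(4,2)->EXIT | p4:(3,4)->(4,4)
Step 3: p0:escaped | p1:escaped | p2:(3,1)->(4,1) | p3:escaped | p4:(4,4)->(4,3)
Step 4: p0:escaped | p1:escaped | p2:(4,1)->(4,2)->EXIT | p3:escaped | p4:(4,3)->(4,2)->EXIT
Exit steps: [2, 2, 4, 2, 4]
First to escape: p0 at step 2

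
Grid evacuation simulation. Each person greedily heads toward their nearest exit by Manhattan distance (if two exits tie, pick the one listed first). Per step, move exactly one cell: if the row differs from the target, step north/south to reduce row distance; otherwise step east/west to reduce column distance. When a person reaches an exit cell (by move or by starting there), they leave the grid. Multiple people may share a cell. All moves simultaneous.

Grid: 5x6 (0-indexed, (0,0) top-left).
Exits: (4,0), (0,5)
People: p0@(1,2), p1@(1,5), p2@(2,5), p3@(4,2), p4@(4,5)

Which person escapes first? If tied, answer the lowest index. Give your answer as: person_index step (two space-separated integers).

Step 1: p0:(1,2)->(0,2) | p1:(1,5)->(0,5)->EXIT | p2:(2,5)->(1,5) | p3:(4,2)->(4,1) | p4:(4,5)->(3,5)
Step 2: p0:(0,2)->(0,3) | p1:escaped | p2:(1,5)->(0,5)->EXIT | p3:(4,1)->(4,0)->EXIT | p4:(3,5)->(2,5)
Step 3: p0:(0,3)->(0,4) | p1:escaped | p2:escaped | p3:escaped | p4:(2,5)->(1,5)
Step 4: p0:(0,4)->(0,5)->EXIT | p1:escaped | p2:escaped | p3:escaped | p4:(1,5)->(0,5)->EXIT
Exit steps: [4, 1, 2, 2, 4]
First to escape: p1 at step 1

Answer: 1 1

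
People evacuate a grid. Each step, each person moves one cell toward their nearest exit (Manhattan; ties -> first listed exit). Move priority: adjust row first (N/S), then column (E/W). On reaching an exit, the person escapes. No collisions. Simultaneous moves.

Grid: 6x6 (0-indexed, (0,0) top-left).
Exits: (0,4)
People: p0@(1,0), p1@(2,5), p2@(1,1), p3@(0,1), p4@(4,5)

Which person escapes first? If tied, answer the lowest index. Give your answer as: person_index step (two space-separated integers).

Step 1: p0:(1,0)->(0,0) | p1:(2,5)->(1,5) | p2:(1,1)->(0,1) | p3:(0,1)->(0,2) | p4:(4,5)->(3,5)
Step 2: p0:(0,0)->(0,1) | p1:(1,5)->(0,5) | p2:(0,1)->(0,2) | p3:(0,2)->(0,3) | p4:(3,5)->(2,5)
Step 3: p0:(0,1)->(0,2) | p1:(0,5)->(0,4)->EXIT | p2:(0,2)->(0,3) | p3:(0,3)->(0,4)->EXIT | p4:(2,5)->(1,5)
Step 4: p0:(0,2)->(0,3) | p1:escaped | p2:(0,3)->(0,4)->EXIT | p3:escaped | p4:(1,5)->(0,5)
Step 5: p0:(0,3)->(0,4)->EXIT | p1:escaped | p2:escaped | p3:escaped | p4:(0,5)->(0,4)->EXIT
Exit steps: [5, 3, 4, 3, 5]
First to escape: p1 at step 3

Answer: 1 3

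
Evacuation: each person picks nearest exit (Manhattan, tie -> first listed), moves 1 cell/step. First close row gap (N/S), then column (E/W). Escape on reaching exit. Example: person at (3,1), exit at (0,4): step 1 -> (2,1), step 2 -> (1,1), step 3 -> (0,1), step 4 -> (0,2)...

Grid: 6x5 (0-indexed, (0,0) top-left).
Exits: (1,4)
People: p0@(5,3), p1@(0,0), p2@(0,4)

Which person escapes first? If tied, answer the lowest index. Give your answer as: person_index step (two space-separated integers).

Answer: 2 1

Derivation:
Step 1: p0:(5,3)->(4,3) | p1:(0,0)->(1,0) | p2:(0,4)->(1,4)->EXIT
Step 2: p0:(4,3)->(3,3) | p1:(1,0)->(1,1) | p2:escaped
Step 3: p0:(3,3)->(2,3) | p1:(1,1)->(1,2) | p2:escaped
Step 4: p0:(2,3)->(1,3) | p1:(1,2)->(1,3) | p2:escaped
Step 5: p0:(1,3)->(1,4)->EXIT | p1:(1,3)->(1,4)->EXIT | p2:escaped
Exit steps: [5, 5, 1]
First to escape: p2 at step 1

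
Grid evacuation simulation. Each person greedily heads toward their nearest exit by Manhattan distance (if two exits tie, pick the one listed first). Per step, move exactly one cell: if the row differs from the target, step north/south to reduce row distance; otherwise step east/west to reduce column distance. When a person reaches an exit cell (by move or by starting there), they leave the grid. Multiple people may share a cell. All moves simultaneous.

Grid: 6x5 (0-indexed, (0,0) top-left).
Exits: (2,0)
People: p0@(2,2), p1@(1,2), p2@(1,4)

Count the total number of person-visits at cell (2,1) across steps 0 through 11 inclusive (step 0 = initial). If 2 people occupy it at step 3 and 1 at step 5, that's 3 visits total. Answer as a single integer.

Step 0: p0@(2,2) p1@(1,2) p2@(1,4) -> at (2,1): 0 [-], cum=0
Step 1: p0@(2,1) p1@(2,2) p2@(2,4) -> at (2,1): 1 [p0], cum=1
Step 2: p0@ESC p1@(2,1) p2@(2,3) -> at (2,1): 1 [p1], cum=2
Step 3: p0@ESC p1@ESC p2@(2,2) -> at (2,1): 0 [-], cum=2
Step 4: p0@ESC p1@ESC p2@(2,1) -> at (2,1): 1 [p2], cum=3
Step 5: p0@ESC p1@ESC p2@ESC -> at (2,1): 0 [-], cum=3
Total visits = 3

Answer: 3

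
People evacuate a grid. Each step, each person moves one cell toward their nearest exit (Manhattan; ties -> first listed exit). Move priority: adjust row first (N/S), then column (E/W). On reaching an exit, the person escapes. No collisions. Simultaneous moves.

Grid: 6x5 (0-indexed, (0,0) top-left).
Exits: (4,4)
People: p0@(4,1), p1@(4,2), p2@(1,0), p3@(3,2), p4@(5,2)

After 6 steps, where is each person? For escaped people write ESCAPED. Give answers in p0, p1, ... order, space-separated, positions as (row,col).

Step 1: p0:(4,1)->(4,2) | p1:(4,2)->(4,3) | p2:(1,0)->(2,0) | p3:(3,2)->(4,2) | p4:(5,2)->(4,2)
Step 2: p0:(4,2)->(4,3) | p1:(4,3)->(4,4)->EXIT | p2:(2,0)->(3,0) | p3:(4,2)->(4,3) | p4:(4,2)->(4,3)
Step 3: p0:(4,3)->(4,4)->EXIT | p1:escaped | p2:(3,0)->(4,0) | p3:(4,3)->(4,4)->EXIT | p4:(4,3)->(4,4)->EXIT
Step 4: p0:escaped | p1:escaped | p2:(4,0)->(4,1) | p3:escaped | p4:escaped
Step 5: p0:escaped | p1:escaped | p2:(4,1)->(4,2) | p3:escaped | p4:escaped
Step 6: p0:escaped | p1:escaped | p2:(4,2)->(4,3) | p3:escaped | p4:escaped

ESCAPED ESCAPED (4,3) ESCAPED ESCAPED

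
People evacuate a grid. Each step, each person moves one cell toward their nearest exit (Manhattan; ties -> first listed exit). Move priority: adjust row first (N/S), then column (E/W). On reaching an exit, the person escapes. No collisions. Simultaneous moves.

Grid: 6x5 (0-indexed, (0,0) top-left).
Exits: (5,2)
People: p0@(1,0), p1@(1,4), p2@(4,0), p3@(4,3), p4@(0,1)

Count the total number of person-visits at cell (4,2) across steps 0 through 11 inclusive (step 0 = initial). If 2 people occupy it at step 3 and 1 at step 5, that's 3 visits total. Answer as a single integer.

Answer: 0

Derivation:
Step 0: p0@(1,0) p1@(1,4) p2@(4,0) p3@(4,3) p4@(0,1) -> at (4,2): 0 [-], cum=0
Step 1: p0@(2,0) p1@(2,4) p2@(5,0) p3@(5,3) p4@(1,1) -> at (4,2): 0 [-], cum=0
Step 2: p0@(3,0) p1@(3,4) p2@(5,1) p3@ESC p4@(2,1) -> at (4,2): 0 [-], cum=0
Step 3: p0@(4,0) p1@(4,4) p2@ESC p3@ESC p4@(3,1) -> at (4,2): 0 [-], cum=0
Step 4: p0@(5,0) p1@(5,4) p2@ESC p3@ESC p4@(4,1) -> at (4,2): 0 [-], cum=0
Step 5: p0@(5,1) p1@(5,3) p2@ESC p3@ESC p4@(5,1) -> at (4,2): 0 [-], cum=0
Step 6: p0@ESC p1@ESC p2@ESC p3@ESC p4@ESC -> at (4,2): 0 [-], cum=0
Total visits = 0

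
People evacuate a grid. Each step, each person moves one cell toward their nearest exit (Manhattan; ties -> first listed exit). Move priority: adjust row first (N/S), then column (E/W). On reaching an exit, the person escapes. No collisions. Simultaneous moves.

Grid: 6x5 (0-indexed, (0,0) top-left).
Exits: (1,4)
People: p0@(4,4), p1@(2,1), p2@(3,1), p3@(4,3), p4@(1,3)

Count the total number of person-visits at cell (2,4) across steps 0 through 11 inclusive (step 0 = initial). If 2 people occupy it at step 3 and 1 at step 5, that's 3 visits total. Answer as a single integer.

Answer: 1

Derivation:
Step 0: p0@(4,4) p1@(2,1) p2@(3,1) p3@(4,3) p4@(1,3) -> at (2,4): 0 [-], cum=0
Step 1: p0@(3,4) p1@(1,1) p2@(2,1) p3@(3,3) p4@ESC -> at (2,4): 0 [-], cum=0
Step 2: p0@(2,4) p1@(1,2) p2@(1,1) p3@(2,3) p4@ESC -> at (2,4): 1 [p0], cum=1
Step 3: p0@ESC p1@(1,3) p2@(1,2) p3@(1,3) p4@ESC -> at (2,4): 0 [-], cum=1
Step 4: p0@ESC p1@ESC p2@(1,3) p3@ESC p4@ESC -> at (2,4): 0 [-], cum=1
Step 5: p0@ESC p1@ESC p2@ESC p3@ESC p4@ESC -> at (2,4): 0 [-], cum=1
Total visits = 1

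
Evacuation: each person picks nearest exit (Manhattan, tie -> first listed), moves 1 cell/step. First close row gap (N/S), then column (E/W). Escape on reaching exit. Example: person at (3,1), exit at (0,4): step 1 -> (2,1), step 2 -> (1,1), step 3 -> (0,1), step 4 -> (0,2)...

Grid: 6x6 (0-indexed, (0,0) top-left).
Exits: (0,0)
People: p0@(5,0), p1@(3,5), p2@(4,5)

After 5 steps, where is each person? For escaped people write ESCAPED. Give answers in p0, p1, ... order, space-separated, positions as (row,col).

Step 1: p0:(5,0)->(4,0) | p1:(3,5)->(2,5) | p2:(4,5)->(3,5)
Step 2: p0:(4,0)->(3,0) | p1:(2,5)->(1,5) | p2:(3,5)->(2,5)
Step 3: p0:(3,0)->(2,0) | p1:(1,5)->(0,5) | p2:(2,5)->(1,5)
Step 4: p0:(2,0)->(1,0) | p1:(0,5)->(0,4) | p2:(1,5)->(0,5)
Step 5: p0:(1,0)->(0,0)->EXIT | p1:(0,4)->(0,3) | p2:(0,5)->(0,4)

ESCAPED (0,3) (0,4)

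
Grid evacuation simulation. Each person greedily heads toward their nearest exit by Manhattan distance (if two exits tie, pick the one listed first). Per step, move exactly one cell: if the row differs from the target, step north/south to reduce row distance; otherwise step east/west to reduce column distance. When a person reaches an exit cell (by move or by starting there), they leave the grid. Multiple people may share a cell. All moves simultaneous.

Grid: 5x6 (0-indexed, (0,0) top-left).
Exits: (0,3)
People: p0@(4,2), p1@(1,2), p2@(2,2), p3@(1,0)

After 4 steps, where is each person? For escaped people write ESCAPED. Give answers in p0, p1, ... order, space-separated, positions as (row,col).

Step 1: p0:(4,2)->(3,2) | p1:(1,2)->(0,2) | p2:(2,2)->(1,2) | p3:(1,0)->(0,0)
Step 2: p0:(3,2)->(2,2) | p1:(0,2)->(0,3)->EXIT | p2:(1,2)->(0,2) | p3:(0,0)->(0,1)
Step 3: p0:(2,2)->(1,2) | p1:escaped | p2:(0,2)->(0,3)->EXIT | p3:(0,1)->(0,2)
Step 4: p0:(1,2)->(0,2) | p1:escaped | p2:escaped | p3:(0,2)->(0,3)->EXIT

(0,2) ESCAPED ESCAPED ESCAPED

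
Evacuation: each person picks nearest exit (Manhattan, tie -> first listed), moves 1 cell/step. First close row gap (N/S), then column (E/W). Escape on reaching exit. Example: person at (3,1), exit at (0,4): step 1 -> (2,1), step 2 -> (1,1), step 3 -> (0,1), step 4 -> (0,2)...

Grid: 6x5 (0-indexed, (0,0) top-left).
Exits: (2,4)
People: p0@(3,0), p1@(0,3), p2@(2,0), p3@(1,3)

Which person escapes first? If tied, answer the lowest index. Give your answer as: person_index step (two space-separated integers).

Answer: 3 2

Derivation:
Step 1: p0:(3,0)->(2,0) | p1:(0,3)->(1,3) | p2:(2,0)->(2,1) | p3:(1,3)->(2,3)
Step 2: p0:(2,0)->(2,1) | p1:(1,3)->(2,3) | p2:(2,1)->(2,2) | p3:(2,3)->(2,4)->EXIT
Step 3: p0:(2,1)->(2,2) | p1:(2,3)->(2,4)->EXIT | p2:(2,2)->(2,3) | p3:escaped
Step 4: p0:(2,2)->(2,3) | p1:escaped | p2:(2,3)->(2,4)->EXIT | p3:escaped
Step 5: p0:(2,3)->(2,4)->EXIT | p1:escaped | p2:escaped | p3:escaped
Exit steps: [5, 3, 4, 2]
First to escape: p3 at step 2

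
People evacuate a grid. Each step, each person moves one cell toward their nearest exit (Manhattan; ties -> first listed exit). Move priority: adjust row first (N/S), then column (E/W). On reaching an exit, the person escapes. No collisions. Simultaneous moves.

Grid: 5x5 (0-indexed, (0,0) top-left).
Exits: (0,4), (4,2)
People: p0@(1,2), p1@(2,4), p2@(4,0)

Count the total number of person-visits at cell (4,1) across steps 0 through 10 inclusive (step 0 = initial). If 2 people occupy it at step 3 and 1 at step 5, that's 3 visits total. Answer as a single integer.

Answer: 1

Derivation:
Step 0: p0@(1,2) p1@(2,4) p2@(4,0) -> at (4,1): 0 [-], cum=0
Step 1: p0@(0,2) p1@(1,4) p2@(4,1) -> at (4,1): 1 [p2], cum=1
Step 2: p0@(0,3) p1@ESC p2@ESC -> at (4,1): 0 [-], cum=1
Step 3: p0@ESC p1@ESC p2@ESC -> at (4,1): 0 [-], cum=1
Total visits = 1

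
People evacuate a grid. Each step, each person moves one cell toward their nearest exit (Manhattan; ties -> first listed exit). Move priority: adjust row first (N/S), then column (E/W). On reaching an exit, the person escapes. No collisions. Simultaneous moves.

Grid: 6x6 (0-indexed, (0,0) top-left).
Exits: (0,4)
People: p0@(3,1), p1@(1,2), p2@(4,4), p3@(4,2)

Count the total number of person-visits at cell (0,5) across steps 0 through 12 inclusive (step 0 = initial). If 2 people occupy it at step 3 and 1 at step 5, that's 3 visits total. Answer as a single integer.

Step 0: p0@(3,1) p1@(1,2) p2@(4,4) p3@(4,2) -> at (0,5): 0 [-], cum=0
Step 1: p0@(2,1) p1@(0,2) p2@(3,4) p3@(3,2) -> at (0,5): 0 [-], cum=0
Step 2: p0@(1,1) p1@(0,3) p2@(2,4) p3@(2,2) -> at (0,5): 0 [-], cum=0
Step 3: p0@(0,1) p1@ESC p2@(1,4) p3@(1,2) -> at (0,5): 0 [-], cum=0
Step 4: p0@(0,2) p1@ESC p2@ESC p3@(0,2) -> at (0,5): 0 [-], cum=0
Step 5: p0@(0,3) p1@ESC p2@ESC p3@(0,3) -> at (0,5): 0 [-], cum=0
Step 6: p0@ESC p1@ESC p2@ESC p3@ESC -> at (0,5): 0 [-], cum=0
Total visits = 0

Answer: 0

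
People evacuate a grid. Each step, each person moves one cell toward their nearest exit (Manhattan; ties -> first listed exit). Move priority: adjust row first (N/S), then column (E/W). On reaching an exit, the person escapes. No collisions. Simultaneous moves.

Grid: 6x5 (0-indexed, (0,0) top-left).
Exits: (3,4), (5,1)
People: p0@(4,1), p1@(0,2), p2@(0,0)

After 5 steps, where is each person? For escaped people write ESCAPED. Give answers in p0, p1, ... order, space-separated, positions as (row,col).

Step 1: p0:(4,1)->(5,1)->EXIT | p1:(0,2)->(1,2) | p2:(0,0)->(1,0)
Step 2: p0:escaped | p1:(1,2)->(2,2) | p2:(1,0)->(2,0)
Step 3: p0:escaped | p1:(2,2)->(3,2) | p2:(2,0)->(3,0)
Step 4: p0:escaped | p1:(3,2)->(3,3) | p2:(3,0)->(4,0)
Step 5: p0:escaped | p1:(3,3)->(3,4)->EXIT | p2:(4,0)->(5,0)

ESCAPED ESCAPED (5,0)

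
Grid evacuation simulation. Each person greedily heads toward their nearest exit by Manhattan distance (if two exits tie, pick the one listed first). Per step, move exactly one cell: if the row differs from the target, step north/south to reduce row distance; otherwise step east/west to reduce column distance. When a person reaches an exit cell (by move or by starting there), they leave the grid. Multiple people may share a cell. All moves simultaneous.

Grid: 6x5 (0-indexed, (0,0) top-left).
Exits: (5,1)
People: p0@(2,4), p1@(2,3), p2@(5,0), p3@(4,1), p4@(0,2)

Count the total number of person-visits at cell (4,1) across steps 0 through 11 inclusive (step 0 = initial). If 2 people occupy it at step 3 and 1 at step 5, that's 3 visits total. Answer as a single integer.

Step 0: p0@(2,4) p1@(2,3) p2@(5,0) p3@(4,1) p4@(0,2) -> at (4,1): 1 [p3], cum=1
Step 1: p0@(3,4) p1@(3,3) p2@ESC p3@ESC p4@(1,2) -> at (4,1): 0 [-], cum=1
Step 2: p0@(4,4) p1@(4,3) p2@ESC p3@ESC p4@(2,2) -> at (4,1): 0 [-], cum=1
Step 3: p0@(5,4) p1@(5,3) p2@ESC p3@ESC p4@(3,2) -> at (4,1): 0 [-], cum=1
Step 4: p0@(5,3) p1@(5,2) p2@ESC p3@ESC p4@(4,2) -> at (4,1): 0 [-], cum=1
Step 5: p0@(5,2) p1@ESC p2@ESC p3@ESC p4@(5,2) -> at (4,1): 0 [-], cum=1
Step 6: p0@ESC p1@ESC p2@ESC p3@ESC p4@ESC -> at (4,1): 0 [-], cum=1
Total visits = 1

Answer: 1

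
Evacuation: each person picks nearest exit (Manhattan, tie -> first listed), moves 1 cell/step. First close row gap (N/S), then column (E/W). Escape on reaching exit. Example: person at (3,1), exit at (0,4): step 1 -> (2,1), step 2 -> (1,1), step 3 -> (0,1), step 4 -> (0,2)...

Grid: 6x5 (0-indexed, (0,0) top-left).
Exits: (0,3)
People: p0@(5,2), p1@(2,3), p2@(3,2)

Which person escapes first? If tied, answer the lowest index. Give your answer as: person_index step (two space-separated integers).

Answer: 1 2

Derivation:
Step 1: p0:(5,2)->(4,2) | p1:(2,3)->(1,3) | p2:(3,2)->(2,2)
Step 2: p0:(4,2)->(3,2) | p1:(1,3)->(0,3)->EXIT | p2:(2,2)->(1,2)
Step 3: p0:(3,2)->(2,2) | p1:escaped | p2:(1,2)->(0,2)
Step 4: p0:(2,2)->(1,2) | p1:escaped | p2:(0,2)->(0,3)->EXIT
Step 5: p0:(1,2)->(0,2) | p1:escaped | p2:escaped
Step 6: p0:(0,2)->(0,3)->EXIT | p1:escaped | p2:escaped
Exit steps: [6, 2, 4]
First to escape: p1 at step 2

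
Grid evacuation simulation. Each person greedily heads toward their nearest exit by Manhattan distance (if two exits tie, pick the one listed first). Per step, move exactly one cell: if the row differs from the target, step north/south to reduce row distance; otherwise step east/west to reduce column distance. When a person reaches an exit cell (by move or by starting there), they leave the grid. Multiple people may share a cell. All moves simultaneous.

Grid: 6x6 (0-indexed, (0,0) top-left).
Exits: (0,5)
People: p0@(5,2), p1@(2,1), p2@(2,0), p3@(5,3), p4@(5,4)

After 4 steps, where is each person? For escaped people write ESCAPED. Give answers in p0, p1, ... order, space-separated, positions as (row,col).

Step 1: p0:(5,2)->(4,2) | p1:(2,1)->(1,1) | p2:(2,0)->(1,0) | p3:(5,3)->(4,3) | p4:(5,4)->(4,4)
Step 2: p0:(4,2)->(3,2) | p1:(1,1)->(0,1) | p2:(1,0)->(0,0) | p3:(4,3)->(3,3) | p4:(4,4)->(3,4)
Step 3: p0:(3,2)->(2,2) | p1:(0,1)->(0,2) | p2:(0,0)->(0,1) | p3:(3,3)->(2,3) | p4:(3,4)->(2,4)
Step 4: p0:(2,2)->(1,2) | p1:(0,2)->(0,3) | p2:(0,1)->(0,2) | p3:(2,3)->(1,3) | p4:(2,4)->(1,4)

(1,2) (0,3) (0,2) (1,3) (1,4)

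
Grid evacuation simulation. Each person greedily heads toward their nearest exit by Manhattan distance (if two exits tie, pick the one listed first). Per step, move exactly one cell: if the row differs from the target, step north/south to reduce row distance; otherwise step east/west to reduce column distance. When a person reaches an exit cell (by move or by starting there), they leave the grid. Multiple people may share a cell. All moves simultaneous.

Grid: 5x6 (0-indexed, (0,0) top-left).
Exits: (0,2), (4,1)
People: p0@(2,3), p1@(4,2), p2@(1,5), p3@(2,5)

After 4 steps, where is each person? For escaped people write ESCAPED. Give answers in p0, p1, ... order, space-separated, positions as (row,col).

Step 1: p0:(2,3)->(1,3) | p1:(4,2)->(4,1)->EXIT | p2:(1,5)->(0,5) | p3:(2,5)->(1,5)
Step 2: p0:(1,3)->(0,3) | p1:escaped | p2:(0,5)->(0,4) | p3:(1,5)->(0,5)
Step 3: p0:(0,3)->(0,2)->EXIT | p1:escaped | p2:(0,4)->(0,3) | p3:(0,5)->(0,4)
Step 4: p0:escaped | p1:escaped | p2:(0,3)->(0,2)->EXIT | p3:(0,4)->(0,3)

ESCAPED ESCAPED ESCAPED (0,3)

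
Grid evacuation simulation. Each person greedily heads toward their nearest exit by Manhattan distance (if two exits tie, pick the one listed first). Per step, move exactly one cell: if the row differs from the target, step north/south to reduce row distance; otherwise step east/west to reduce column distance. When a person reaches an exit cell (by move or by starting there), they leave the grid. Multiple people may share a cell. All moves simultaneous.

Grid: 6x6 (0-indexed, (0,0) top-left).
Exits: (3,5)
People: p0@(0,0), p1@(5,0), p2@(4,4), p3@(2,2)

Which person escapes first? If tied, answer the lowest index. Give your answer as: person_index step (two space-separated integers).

Step 1: p0:(0,0)->(1,0) | p1:(5,0)->(4,0) | p2:(4,4)->(3,4) | p3:(2,2)->(3,2)
Step 2: p0:(1,0)->(2,0) | p1:(4,0)->(3,0) | p2:(3,4)->(3,5)->EXIT | p3:(3,2)->(3,3)
Step 3: p0:(2,0)->(3,0) | p1:(3,0)->(3,1) | p2:escaped | p3:(3,3)->(3,4)
Step 4: p0:(3,0)->(3,1) | p1:(3,1)->(3,2) | p2:escaped | p3:(3,4)->(3,5)->EXIT
Step 5: p0:(3,1)->(3,2) | p1:(3,2)->(3,3) | p2:escaped | p3:escaped
Step 6: p0:(3,2)->(3,3) | p1:(3,3)->(3,4) | p2:escaped | p3:escaped
Step 7: p0:(3,3)->(3,4) | p1:(3,4)->(3,5)->EXIT | p2:escaped | p3:escaped
Step 8: p0:(3,4)->(3,5)->EXIT | p1:escaped | p2:escaped | p3:escaped
Exit steps: [8, 7, 2, 4]
First to escape: p2 at step 2

Answer: 2 2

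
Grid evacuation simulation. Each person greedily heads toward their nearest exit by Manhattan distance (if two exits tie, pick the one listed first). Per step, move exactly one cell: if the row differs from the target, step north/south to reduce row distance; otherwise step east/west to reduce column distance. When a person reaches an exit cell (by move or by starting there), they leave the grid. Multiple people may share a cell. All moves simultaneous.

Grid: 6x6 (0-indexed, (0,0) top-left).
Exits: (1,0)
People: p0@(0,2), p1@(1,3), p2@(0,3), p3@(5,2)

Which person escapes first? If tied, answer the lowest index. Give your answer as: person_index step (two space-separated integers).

Answer: 0 3

Derivation:
Step 1: p0:(0,2)->(1,2) | p1:(1,3)->(1,2) | p2:(0,3)->(1,3) | p3:(5,2)->(4,2)
Step 2: p0:(1,2)->(1,1) | p1:(1,2)->(1,1) | p2:(1,3)->(1,2) | p3:(4,2)->(3,2)
Step 3: p0:(1,1)->(1,0)->EXIT | p1:(1,1)->(1,0)->EXIT | p2:(1,2)->(1,1) | p3:(3,2)->(2,2)
Step 4: p0:escaped | p1:escaped | p2:(1,1)->(1,0)->EXIT | p3:(2,2)->(1,2)
Step 5: p0:escaped | p1:escaped | p2:escaped | p3:(1,2)->(1,1)
Step 6: p0:escaped | p1:escaped | p2:escaped | p3:(1,1)->(1,0)->EXIT
Exit steps: [3, 3, 4, 6]
First to escape: p0 at step 3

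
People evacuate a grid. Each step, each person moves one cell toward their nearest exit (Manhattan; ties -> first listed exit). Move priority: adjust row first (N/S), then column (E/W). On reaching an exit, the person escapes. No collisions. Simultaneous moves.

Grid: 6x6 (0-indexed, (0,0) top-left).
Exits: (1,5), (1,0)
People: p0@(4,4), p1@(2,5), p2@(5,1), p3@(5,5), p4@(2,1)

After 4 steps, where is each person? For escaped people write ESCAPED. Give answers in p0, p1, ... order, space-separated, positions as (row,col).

Step 1: p0:(4,4)->(3,4) | p1:(2,5)->(1,5)->EXIT | p2:(5,1)->(4,1) | p3:(5,5)->(4,5) | p4:(2,1)->(1,1)
Step 2: p0:(3,4)->(2,4) | p1:escaped | p2:(4,1)->(3,1) | p3:(4,5)->(3,5) | p4:(1,1)->(1,0)->EXIT
Step 3: p0:(2,4)->(1,4) | p1:escaped | p2:(3,1)->(2,1) | p3:(3,5)->(2,5) | p4:escaped
Step 4: p0:(1,4)->(1,5)->EXIT | p1:escaped | p2:(2,1)->(1,1) | p3:(2,5)->(1,5)->EXIT | p4:escaped

ESCAPED ESCAPED (1,1) ESCAPED ESCAPED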